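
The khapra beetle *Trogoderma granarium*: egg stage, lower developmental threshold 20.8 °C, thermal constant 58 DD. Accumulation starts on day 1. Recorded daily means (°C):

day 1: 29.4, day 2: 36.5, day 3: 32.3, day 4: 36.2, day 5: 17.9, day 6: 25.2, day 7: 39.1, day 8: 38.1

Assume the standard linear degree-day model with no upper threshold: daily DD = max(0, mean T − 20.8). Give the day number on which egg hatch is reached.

day 7

Daily DD above 20.8 °C: 8.6, 15.7, 11.5, 15.4, 0.0, 4.4, 18.3, 17.3.
Cumulative: 8.6, 24.3, 35.8, 51.2, 51.2, 55.6, 73.9, 91.2.
The total first reaches 58 DD on day 7.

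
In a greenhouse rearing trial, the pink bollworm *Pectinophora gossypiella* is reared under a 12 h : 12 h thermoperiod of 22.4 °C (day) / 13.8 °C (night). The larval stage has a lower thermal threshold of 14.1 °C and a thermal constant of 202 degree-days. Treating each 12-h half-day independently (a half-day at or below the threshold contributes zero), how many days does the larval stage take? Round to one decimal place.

48.7 days

Day half: max(0, 22.4 − 14.1) × 0.5 = 8.3 × 0.5 = 4.15 DD.
Night half: max(0, 13.8 − 14.1) × 0.5 = 0.0 × 0.5 = 0.00 DD.
Per 24 h: 4.15 DD/day.
Duration = 202 / 4.15 = 48.675 ≈ 48.7 days.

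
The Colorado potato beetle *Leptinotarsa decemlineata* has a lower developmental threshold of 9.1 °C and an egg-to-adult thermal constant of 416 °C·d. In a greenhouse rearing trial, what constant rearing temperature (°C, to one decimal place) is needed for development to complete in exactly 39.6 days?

Required daily accumulation = 416 / 39.6 = 10.505 DD/day.
T = T_base + 10.505 = 9.1 + 10.505 = 19.605 ≈ 19.6 °C.

19.6 °C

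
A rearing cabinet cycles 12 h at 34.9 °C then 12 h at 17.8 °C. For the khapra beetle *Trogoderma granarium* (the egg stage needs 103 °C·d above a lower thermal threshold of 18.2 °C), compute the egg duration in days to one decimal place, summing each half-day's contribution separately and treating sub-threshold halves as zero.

Day half: max(0, 34.9 − 18.2) × 0.5 = 16.7 × 0.5 = 8.35 DD.
Night half: max(0, 17.8 − 18.2) × 0.5 = 0.0 × 0.5 = 0.00 DD.
Per 24 h: 8.35 DD/day.
Duration = 103 / 8.35 = 12.335 ≈ 12.3 days.

12.3 days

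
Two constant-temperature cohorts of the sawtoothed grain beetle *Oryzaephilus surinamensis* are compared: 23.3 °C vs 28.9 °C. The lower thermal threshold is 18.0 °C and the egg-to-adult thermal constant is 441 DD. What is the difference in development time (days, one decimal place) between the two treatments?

42.7 days

At 23.3 °C: 441 / (23.3 − 18.0) = 441 / 5.3 = 83.208 d.
At 28.9 °C: 441 / (28.9 − 18.0) = 441 / 10.9 = 40.459 d.
Difference = |83.208 − 40.459| = 42.749 ≈ 42.7 days.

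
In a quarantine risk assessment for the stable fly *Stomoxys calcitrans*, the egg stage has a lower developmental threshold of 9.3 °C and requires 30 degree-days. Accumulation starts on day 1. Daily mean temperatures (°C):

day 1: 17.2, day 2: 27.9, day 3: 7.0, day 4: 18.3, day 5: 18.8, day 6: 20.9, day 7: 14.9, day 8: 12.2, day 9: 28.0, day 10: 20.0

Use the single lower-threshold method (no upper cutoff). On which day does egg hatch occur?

day 4

Daily DD above 9.3 °C: 7.9, 18.6, 0.0, 9.0, 9.5, 11.6, 5.6, 2.9, 18.7, 10.7.
Cumulative: 7.9, 26.5, 26.5, 35.5, 45.0, 56.6, 62.2, 65.1, 83.8, 94.5.
The total first reaches 30 DD on day 4.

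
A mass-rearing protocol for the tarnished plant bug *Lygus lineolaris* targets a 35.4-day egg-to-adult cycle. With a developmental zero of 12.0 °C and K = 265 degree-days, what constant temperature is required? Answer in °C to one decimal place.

19.5 °C

Required daily accumulation = 265 / 35.4 = 7.486 DD/day.
T = T_base + 7.486 = 12.0 + 7.486 = 19.486 ≈ 19.5 °C.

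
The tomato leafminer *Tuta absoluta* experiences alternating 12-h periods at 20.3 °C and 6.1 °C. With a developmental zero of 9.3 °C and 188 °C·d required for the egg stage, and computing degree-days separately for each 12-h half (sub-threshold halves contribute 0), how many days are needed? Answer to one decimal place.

34.2 days

Day half: max(0, 20.3 − 9.3) × 0.5 = 11.0 × 0.5 = 5.50 DD.
Night half: max(0, 6.1 − 9.3) × 0.5 = 0.0 × 0.5 = 0.00 DD.
Per 24 h: 5.50 DD/day.
Duration = 188 / 5.50 = 34.182 ≈ 34.2 days.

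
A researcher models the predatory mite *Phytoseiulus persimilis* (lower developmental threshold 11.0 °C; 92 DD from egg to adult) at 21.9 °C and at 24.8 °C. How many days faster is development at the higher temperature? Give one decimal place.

1.8 days

At 21.9 °C: 92 / (21.9 − 11.0) = 92 / 10.9 = 8.440 d.
At 24.8 °C: 92 / (24.8 − 11.0) = 92 / 13.8 = 6.667 d.
Difference = |8.440 − 6.667| = 1.774 ≈ 1.8 days.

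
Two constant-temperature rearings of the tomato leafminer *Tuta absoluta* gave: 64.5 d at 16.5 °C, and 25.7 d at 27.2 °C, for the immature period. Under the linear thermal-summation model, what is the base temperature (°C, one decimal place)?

Under the model K = D·(T − T_b), so D₁·(T₁ − T_b) = D₂·(T₂ − T_b).
64.5·(16.5 − T_b) = 25.7·(27.2 − T_b)
T_b = (64.5·16.5 − 25.7·27.2) / (64.5 − 25.7) = 365.21 / 38.8 = 9.413 °C ≈ 9.4 °C.

9.4 °C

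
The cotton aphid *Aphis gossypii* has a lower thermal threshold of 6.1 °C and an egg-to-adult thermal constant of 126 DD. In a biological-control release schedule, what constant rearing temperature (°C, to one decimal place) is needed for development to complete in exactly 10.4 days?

Required daily accumulation = 126 / 10.4 = 12.115 DD/day.
T = T_base + 12.115 = 6.1 + 12.115 = 18.215 ≈ 18.2 °C.

18.2 °C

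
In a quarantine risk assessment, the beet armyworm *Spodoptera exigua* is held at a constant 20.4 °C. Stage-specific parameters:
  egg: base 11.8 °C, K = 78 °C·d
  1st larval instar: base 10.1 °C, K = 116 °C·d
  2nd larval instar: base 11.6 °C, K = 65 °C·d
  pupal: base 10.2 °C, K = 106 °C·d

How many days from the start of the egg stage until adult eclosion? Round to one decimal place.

38.1 days

egg: 78 / (20.4 − 11.8) = 78 / 8.6 = 9.070 d.
1st larval instar: 116 / (20.4 − 10.1) = 116 / 10.3 = 11.262 d.
2nd larval instar: 65 / (20.4 − 11.6) = 65 / 8.8 = 7.386 d.
pupal: 106 / (20.4 − 10.2) = 106 / 10.2 = 10.392 d.
Sum = 38.110 ≈ 38.1 days.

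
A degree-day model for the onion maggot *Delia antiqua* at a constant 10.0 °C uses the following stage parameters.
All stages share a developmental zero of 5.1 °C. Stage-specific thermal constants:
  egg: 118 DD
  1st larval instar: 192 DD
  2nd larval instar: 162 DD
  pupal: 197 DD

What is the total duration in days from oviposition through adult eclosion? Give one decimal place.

136.5 days

Daily accumulation at 10.0 °C = 10.0 − 5.1 = 4.9 DD/day.
Total K = 118 + 192 + 162 + 197 = 669 DD.
Total duration = 669 / 4.9 = 136.531 ≈ 136.5 days.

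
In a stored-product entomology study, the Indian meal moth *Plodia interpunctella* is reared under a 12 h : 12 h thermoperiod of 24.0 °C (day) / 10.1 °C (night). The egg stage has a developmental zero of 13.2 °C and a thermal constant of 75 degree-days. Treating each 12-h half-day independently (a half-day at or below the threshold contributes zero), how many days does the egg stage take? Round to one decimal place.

13.9 days

Day half: max(0, 24.0 − 13.2) × 0.5 = 10.8 × 0.5 = 5.40 DD.
Night half: max(0, 10.1 − 13.2) × 0.5 = 0.0 × 0.5 = 0.00 DD.
Per 24 h: 5.40 DD/day.
Duration = 75 / 5.40 = 13.889 ≈ 13.9 days.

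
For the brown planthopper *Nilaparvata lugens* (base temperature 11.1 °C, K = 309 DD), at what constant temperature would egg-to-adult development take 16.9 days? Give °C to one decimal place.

29.4 °C

Required daily accumulation = 309 / 16.9 = 18.284 DD/day.
T = T_base + 18.284 = 11.1 + 18.284 = 29.384 ≈ 29.4 °C.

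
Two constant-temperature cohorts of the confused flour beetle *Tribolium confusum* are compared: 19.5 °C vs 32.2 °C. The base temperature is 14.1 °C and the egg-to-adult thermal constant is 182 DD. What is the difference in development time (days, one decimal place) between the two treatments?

At 19.5 °C: 182 / (19.5 − 14.1) = 182 / 5.4 = 33.704 d.
At 32.2 °C: 182 / (32.2 − 14.1) = 182 / 18.1 = 10.055 d.
Difference = |33.704 − 10.055| = 23.648 ≈ 23.6 days.

23.6 days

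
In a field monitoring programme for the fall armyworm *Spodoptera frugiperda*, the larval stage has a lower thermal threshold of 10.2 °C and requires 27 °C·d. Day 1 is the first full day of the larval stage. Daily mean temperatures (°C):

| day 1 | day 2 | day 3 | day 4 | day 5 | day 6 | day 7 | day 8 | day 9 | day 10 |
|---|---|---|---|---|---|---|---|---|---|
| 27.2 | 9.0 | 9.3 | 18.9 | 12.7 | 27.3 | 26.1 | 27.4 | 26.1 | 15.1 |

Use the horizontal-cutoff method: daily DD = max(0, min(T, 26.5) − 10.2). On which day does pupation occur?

day 5

Daily DD above 10.2 °C (capped at 16.3): 16.3, 0.0, 0.0, 8.7, 2.5, 16.3, 15.9, 16.3, 15.9, 4.9.
Cumulative: 16.3, 16.3, 16.3, 25.0, 27.5, 43.8, 59.7, 76.0, 91.9, 96.8.
The total first reaches 27 DD on day 5.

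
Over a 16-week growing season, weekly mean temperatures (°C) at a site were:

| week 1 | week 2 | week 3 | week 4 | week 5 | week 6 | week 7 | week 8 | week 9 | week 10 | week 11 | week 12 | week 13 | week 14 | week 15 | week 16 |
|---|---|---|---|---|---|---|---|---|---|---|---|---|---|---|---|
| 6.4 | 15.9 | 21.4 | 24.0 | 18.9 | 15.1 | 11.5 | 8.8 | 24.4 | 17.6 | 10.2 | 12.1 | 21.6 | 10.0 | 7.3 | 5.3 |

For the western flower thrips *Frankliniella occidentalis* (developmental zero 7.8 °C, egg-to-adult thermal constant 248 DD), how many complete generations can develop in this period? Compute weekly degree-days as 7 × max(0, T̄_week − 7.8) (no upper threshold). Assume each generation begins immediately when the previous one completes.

3 generations

Weekly DD (7 × max(0, T̄ − 7.8)): 0.0, 56.7, 95.2, 113.4, 77.7, 51.1, 25.9, 7.0, 116.2, 68.6, 16.8, 30.1, 96.6, 15.4, 0.0, 0.0.
Season total = 770.7 DD.
Complete generations = ⌊770.7 / 248⌋ = 3.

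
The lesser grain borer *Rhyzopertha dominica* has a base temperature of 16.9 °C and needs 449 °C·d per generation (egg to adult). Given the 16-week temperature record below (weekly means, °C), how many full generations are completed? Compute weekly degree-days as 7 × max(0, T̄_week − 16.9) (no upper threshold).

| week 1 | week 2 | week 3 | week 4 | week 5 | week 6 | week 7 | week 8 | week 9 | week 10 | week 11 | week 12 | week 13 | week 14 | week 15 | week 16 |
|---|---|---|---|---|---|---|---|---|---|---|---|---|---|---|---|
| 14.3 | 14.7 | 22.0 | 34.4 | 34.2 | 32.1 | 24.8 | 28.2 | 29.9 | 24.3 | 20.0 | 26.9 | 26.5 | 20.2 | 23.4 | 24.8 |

Weekly DD (7 × max(0, T̄ − 16.9)): 0.0, 0.0, 35.7, 122.5, 121.1, 106.4, 55.3, 79.1, 91.0, 51.8, 21.7, 70.0, 67.2, 23.1, 45.5, 55.3.
Season total = 945.7 DD.
Complete generations = ⌊945.7 / 449⌋ = 2.

2 generations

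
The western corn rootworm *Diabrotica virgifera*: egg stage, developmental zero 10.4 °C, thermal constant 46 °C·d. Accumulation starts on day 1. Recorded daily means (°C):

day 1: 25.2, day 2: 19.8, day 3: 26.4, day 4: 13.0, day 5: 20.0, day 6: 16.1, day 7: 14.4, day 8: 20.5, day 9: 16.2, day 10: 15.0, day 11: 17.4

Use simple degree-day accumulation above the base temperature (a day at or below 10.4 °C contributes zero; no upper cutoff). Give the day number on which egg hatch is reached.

day 5

Daily DD above 10.4 °C: 14.8, 9.4, 16.0, 2.6, 9.6, 5.7, 4.0, 10.1, 5.8, 4.6, 7.0.
Cumulative: 14.8, 24.2, 40.2, 42.8, 52.4, 58.1, 62.1, 72.2, 78.0, 82.6, 89.6.
The total first reaches 46 DD on day 5.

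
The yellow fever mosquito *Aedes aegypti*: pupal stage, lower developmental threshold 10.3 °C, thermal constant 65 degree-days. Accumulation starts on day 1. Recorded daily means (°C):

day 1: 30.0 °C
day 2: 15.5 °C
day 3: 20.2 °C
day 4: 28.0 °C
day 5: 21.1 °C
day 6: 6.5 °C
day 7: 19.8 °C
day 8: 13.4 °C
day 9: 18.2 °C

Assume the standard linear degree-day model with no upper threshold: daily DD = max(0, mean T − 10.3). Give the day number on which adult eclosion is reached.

Daily DD above 10.3 °C: 19.7, 5.2, 9.9, 17.7, 10.8, 0.0, 9.5, 3.1, 7.9.
Cumulative: 19.7, 24.9, 34.8, 52.5, 63.3, 63.3, 72.8, 75.9, 83.8.
The total first reaches 65 DD on day 7.

day 7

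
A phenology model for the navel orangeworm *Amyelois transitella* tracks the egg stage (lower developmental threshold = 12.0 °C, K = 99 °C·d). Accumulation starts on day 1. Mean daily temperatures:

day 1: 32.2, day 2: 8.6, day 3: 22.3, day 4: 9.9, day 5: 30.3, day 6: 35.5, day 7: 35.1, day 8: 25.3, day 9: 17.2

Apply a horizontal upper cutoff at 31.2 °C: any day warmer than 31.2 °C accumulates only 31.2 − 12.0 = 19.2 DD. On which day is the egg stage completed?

Daily DD above 12.0 °C (capped at 19.2): 19.2, 0.0, 10.3, 0.0, 18.3, 19.2, 19.2, 13.3, 5.2.
Cumulative: 19.2, 19.2, 29.5, 29.5, 47.8, 67.0, 86.2, 99.5, 104.7.
The total first reaches 99 DD on day 8.

day 8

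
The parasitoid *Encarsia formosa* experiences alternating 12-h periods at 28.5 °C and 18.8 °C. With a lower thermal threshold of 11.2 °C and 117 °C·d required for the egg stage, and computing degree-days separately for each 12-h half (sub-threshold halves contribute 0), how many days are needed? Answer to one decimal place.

Day half: max(0, 28.5 − 11.2) × 0.5 = 17.3 × 0.5 = 8.65 DD.
Night half: max(0, 18.8 − 11.2) × 0.5 = 7.6 × 0.5 = 3.80 DD.
Per 24 h: 12.45 DD/day.
Duration = 117 / 12.45 = 9.398 ≈ 9.4 days.

9.4 days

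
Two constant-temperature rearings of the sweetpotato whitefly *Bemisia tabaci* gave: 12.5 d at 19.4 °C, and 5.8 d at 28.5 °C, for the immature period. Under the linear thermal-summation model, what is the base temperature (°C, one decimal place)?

Linear rate model ⇒ the product D·(T − T_b) is constant across temperatures.
12.5·(19.4 − T_b) = 5.8·(28.5 − T_b)
T_b = (12.5·19.4 − 5.8·28.5) / (12.5 − 5.8) = 77.20 / 6.7 = 11.522 °C ≈ 11.5 °C.

11.5 °C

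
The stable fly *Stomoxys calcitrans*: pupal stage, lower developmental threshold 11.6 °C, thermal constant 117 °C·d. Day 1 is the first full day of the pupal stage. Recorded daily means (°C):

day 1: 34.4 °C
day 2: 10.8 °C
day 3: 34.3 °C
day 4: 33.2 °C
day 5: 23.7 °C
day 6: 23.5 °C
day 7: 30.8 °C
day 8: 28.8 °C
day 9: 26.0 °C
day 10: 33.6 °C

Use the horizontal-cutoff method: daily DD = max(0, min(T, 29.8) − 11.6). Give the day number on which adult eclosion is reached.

day 9

Daily DD above 11.6 °C (capped at 18.2): 18.2, 0.0, 18.2, 18.2, 12.1, 11.9, 18.2, 17.2, 14.4, 18.2.
Cumulative: 18.2, 18.2, 36.4, 54.6, 66.7, 78.6, 96.8, 114.0, 128.4, 146.6.
The total first reaches 117 DD on day 9.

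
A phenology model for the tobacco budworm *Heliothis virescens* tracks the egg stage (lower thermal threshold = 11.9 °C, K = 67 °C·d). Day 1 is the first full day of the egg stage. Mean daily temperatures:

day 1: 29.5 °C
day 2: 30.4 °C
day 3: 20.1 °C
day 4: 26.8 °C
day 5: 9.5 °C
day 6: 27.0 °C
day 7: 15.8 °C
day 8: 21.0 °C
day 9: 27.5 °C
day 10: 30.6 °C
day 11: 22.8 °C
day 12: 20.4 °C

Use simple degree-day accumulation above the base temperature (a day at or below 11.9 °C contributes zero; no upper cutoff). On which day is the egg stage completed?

Daily DD above 11.9 °C: 17.6, 18.5, 8.2, 14.9, 0.0, 15.1, 3.9, 9.1, 15.6, 18.7, 10.9, 8.5.
Cumulative: 17.6, 36.1, 44.3, 59.2, 59.2, 74.3, 78.2, 87.3, 102.9, 121.6, 132.5, 141.0.
The total first reaches 67 DD on day 6.

day 6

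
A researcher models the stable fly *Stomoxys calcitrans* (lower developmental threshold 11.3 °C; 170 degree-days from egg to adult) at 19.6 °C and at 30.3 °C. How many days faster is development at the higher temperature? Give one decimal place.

At 19.6 °C: 170 / (19.6 − 11.3) = 170 / 8.3 = 20.482 d.
At 30.3 °C: 170 / (30.3 − 11.3) = 170 / 19.0 = 8.947 d.
Difference = |20.482 − 8.947| = 11.535 ≈ 11.5 days.

11.5 days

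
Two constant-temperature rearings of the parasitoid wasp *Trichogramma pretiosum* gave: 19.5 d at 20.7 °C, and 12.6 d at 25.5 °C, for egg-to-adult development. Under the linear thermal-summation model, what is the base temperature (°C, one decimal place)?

11.9 °C

Linear rate model ⇒ the product D·(T − T_b) is constant across temperatures.
19.5·(20.7 − T_b) = 12.6·(25.5 − T_b)
T_b = (19.5·20.7 − 12.6·25.5) / (19.5 − 12.6) = 82.35 / 6.9 = 11.935 °C ≈ 11.9 °C.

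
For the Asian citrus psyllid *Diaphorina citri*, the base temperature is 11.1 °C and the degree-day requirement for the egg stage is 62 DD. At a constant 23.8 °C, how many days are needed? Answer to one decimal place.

4.9 days

Daily accumulation = 23.8 − 11.1 = 12.7 DD/day.
Duration = 62 / 12.7 = 4.882 ≈ 4.9 days.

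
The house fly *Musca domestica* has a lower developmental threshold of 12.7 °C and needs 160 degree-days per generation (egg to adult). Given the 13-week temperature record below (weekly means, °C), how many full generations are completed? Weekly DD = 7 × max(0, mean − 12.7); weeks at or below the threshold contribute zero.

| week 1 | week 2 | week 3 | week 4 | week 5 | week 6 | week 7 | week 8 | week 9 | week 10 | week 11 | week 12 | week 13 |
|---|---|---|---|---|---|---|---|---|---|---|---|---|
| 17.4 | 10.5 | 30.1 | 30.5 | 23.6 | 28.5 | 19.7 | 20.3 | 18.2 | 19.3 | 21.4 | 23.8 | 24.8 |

5 generations

Weekly DD (7 × max(0, T̄ − 12.7)): 32.9, 0.0, 121.8, 124.6, 76.3, 110.6, 49.0, 53.2, 38.5, 46.2, 60.9, 77.7, 84.7.
Season total = 876.4 DD.
Complete generations = ⌊876.4 / 160⌋ = 5.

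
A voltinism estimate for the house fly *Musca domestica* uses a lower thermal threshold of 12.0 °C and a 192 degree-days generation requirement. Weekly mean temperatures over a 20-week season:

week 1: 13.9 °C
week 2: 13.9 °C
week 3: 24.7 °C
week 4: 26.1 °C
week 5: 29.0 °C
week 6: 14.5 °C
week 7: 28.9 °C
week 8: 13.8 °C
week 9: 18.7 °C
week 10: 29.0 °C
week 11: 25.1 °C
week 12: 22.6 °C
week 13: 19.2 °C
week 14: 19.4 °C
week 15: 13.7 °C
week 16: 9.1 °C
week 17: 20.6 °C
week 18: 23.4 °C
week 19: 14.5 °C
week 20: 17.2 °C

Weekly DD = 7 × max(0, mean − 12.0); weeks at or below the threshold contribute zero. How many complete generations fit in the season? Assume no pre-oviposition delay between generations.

Weekly DD (7 × max(0, T̄ − 12.0)): 13.3, 13.3, 88.9, 98.7, 119.0, 17.5, 118.3, 12.6, 46.9, 119.0, 91.7, 74.2, 50.4, 51.8, 11.9, 0.0, 60.2, 79.8, 17.5, 36.4.
Season total = 1121.4 DD.
Complete generations = ⌊1121.4 / 192⌋ = 5.

5 generations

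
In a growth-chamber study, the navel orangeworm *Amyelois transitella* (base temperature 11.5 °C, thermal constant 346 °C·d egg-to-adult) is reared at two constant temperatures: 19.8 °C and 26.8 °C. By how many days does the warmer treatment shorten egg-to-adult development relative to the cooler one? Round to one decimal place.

19.1 days

At 19.8 °C: 346 / (19.8 − 11.5) = 346 / 8.3 = 41.687 d.
At 26.8 °C: 346 / (26.8 − 11.5) = 346 / 15.3 = 22.614 d.
Difference = |41.687 − 22.614| = 19.072 ≈ 19.1 days.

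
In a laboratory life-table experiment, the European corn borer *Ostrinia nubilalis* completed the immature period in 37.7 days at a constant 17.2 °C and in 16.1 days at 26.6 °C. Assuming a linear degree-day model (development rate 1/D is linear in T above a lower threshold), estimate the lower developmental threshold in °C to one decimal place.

Linear rate model ⇒ the product D·(T − T_b) is constant across temperatures.
37.7·(17.2 − T_b) = 16.1·(26.6 − T_b)
T_b = (37.7·17.2 − 16.1·26.6) / (37.7 − 16.1) = 220.18 / 21.6 = 10.194 °C ≈ 10.2 °C.

10.2 °C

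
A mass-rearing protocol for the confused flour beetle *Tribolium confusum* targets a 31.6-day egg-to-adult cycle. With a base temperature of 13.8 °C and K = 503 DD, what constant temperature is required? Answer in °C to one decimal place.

Required daily accumulation = 503 / 31.6 = 15.918 DD/day.
T = T_base + 15.918 = 13.8 + 15.918 = 29.718 ≈ 29.7 °C.

29.7 °C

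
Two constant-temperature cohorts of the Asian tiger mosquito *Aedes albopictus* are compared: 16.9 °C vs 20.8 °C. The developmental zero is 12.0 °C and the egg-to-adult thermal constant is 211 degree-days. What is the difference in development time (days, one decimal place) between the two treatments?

At 16.9 °C: 211 / (16.9 − 12.0) = 211 / 4.9 = 43.061 d.
At 20.8 °C: 211 / (20.8 − 12.0) = 211 / 8.8 = 23.977 d.
Difference = |43.061 − 23.977| = 19.084 ≈ 19.1 days.

19.1 days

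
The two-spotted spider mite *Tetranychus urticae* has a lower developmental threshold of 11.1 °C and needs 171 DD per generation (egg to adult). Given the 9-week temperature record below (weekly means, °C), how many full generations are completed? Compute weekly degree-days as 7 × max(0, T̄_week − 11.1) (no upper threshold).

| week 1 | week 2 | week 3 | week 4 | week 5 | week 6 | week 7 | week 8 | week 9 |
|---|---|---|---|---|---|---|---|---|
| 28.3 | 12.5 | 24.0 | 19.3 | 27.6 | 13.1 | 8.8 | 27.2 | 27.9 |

Weekly DD (7 × max(0, T̄ − 11.1)): 120.4, 9.8, 90.3, 57.4, 115.5, 14.0, 0.0, 112.7, 117.6.
Season total = 637.7 DD.
Complete generations = ⌊637.7 / 171⌋ = 3.

3 generations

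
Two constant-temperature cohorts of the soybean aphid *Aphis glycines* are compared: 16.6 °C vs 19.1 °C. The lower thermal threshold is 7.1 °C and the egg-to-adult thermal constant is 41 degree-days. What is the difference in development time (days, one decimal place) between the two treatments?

At 16.6 °C: 41 / (16.6 − 7.1) = 41 / 9.5 = 4.316 d.
At 19.1 °C: 41 / (19.1 − 7.1) = 41 / 12.0 = 3.417 d.
Difference = |4.316 − 3.417| = 0.899 ≈ 0.9 days.

0.9 days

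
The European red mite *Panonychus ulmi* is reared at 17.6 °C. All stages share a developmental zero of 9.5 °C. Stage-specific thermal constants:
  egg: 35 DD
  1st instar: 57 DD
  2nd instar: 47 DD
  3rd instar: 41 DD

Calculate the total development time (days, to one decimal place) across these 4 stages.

22.2 days

Daily accumulation at 17.6 °C = 17.6 − 9.5 = 8.1 DD/day.
Total K = 35 + 57 + 47 + 41 = 180 DD.
Total duration = 180 / 8.1 = 22.222 ≈ 22.2 days.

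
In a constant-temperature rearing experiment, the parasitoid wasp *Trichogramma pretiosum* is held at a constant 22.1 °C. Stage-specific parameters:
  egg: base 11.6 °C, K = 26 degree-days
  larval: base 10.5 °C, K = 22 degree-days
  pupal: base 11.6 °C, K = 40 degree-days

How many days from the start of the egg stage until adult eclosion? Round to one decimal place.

8.2 days

egg: 26 / (22.1 − 11.6) = 26 / 10.5 = 2.476 d.
larval: 22 / (22.1 − 10.5) = 22 / 11.6 = 1.897 d.
pupal: 40 / (22.1 − 11.6) = 40 / 10.5 = 3.810 d.
Sum = 8.182 ≈ 8.2 days.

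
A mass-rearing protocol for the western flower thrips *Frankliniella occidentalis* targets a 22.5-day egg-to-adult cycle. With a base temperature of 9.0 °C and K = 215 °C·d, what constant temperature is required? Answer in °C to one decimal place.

18.6 °C

Required daily accumulation = 215 / 22.5 = 9.556 DD/day.
T = T_base + 9.556 = 9.0 + 9.556 = 18.556 ≈ 18.6 °C.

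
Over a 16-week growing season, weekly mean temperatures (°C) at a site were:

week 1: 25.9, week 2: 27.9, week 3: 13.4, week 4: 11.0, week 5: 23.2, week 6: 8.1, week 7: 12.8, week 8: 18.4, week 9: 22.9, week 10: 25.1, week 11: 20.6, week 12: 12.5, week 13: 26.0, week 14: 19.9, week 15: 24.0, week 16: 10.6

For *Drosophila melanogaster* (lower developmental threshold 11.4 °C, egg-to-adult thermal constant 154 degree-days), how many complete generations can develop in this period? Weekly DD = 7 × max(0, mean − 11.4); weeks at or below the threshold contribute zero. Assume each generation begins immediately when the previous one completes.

Weekly DD (7 × max(0, T̄ − 11.4)): 101.5, 115.5, 14.0, 0.0, 82.6, 0.0, 9.8, 49.0, 80.5, 95.9, 64.4, 7.7, 102.2, 59.5, 88.2, 0.0.
Season total = 870.8 DD.
Complete generations = ⌊870.8 / 154⌋ = 5.

5 generations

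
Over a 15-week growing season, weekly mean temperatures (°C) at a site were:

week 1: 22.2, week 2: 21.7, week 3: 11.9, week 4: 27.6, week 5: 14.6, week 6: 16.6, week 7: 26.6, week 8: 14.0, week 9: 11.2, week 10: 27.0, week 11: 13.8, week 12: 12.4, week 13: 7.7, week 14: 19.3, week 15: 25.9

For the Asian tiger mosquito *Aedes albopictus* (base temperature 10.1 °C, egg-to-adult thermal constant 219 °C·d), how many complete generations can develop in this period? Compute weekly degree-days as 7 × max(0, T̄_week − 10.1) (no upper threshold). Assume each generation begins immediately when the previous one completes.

Weekly DD (7 × max(0, T̄ − 10.1)): 84.7, 81.2, 12.6, 122.5, 31.5, 45.5, 115.5, 27.3, 7.7, 118.3, 25.9, 16.1, 0.0, 64.4, 110.6.
Season total = 863.8 DD.
Complete generations = ⌊863.8 / 219⌋ = 3.

3 generations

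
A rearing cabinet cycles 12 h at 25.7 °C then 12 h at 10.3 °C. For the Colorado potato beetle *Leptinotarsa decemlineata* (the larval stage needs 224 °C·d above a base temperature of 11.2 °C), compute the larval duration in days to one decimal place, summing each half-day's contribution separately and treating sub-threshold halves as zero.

Day half: max(0, 25.7 − 11.2) × 0.5 = 14.5 × 0.5 = 7.25 DD.
Night half: max(0, 10.3 − 11.2) × 0.5 = 0.0 × 0.5 = 0.00 DD.
Per 24 h: 7.25 DD/day.
Duration = 224 / 7.25 = 30.897 ≈ 30.9 days.

30.9 days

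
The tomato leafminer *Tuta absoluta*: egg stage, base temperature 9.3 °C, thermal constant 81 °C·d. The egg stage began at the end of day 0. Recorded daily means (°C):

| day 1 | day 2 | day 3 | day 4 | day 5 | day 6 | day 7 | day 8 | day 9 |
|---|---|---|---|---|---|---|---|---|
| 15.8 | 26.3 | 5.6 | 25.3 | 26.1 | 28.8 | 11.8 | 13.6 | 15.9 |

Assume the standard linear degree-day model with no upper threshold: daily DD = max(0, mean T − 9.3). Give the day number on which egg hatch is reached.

Daily DD above 9.3 °C: 6.5, 17.0, 0.0, 16.0, 16.8, 19.5, 2.5, 4.3, 6.6.
Cumulative: 6.5, 23.5, 23.5, 39.5, 56.3, 75.8, 78.3, 82.6, 89.2.
The total first reaches 81 DD on day 8.

day 8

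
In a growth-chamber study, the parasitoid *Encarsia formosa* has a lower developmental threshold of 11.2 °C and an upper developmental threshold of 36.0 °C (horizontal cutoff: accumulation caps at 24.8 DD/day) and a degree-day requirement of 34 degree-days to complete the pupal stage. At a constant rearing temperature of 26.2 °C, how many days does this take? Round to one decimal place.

2.3 days

Daily accumulation = 26.2 − 11.2 = 15.0 DD/day.
Duration = 34 / 15.0 = 2.267 ≈ 2.3 days.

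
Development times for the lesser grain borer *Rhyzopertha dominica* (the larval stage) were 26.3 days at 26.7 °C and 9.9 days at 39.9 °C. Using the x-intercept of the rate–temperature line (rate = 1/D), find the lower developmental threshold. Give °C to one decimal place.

18.7 °C

Equal thermal constants: D₁(T₁ − T_b) = D₂(T₂ − T_b).
26.3·(26.7 − T_b) = 9.9·(39.9 − T_b)
T_b = (26.3·26.7 − 9.9·39.9) / (26.3 − 9.9) = 307.20 / 16.4 = 18.732 °C ≈ 18.7 °C.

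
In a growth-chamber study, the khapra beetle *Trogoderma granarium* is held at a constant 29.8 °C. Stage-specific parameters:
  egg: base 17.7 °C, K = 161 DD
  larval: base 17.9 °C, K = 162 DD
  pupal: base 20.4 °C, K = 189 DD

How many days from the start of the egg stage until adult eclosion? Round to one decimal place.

47.0 days

egg: 161 / (29.8 − 17.7) = 161 / 12.1 = 13.306 d.
larval: 162 / (29.8 − 17.9) = 162 / 11.9 = 13.613 d.
pupal: 189 / (29.8 − 20.4) = 189 / 9.4 = 20.106 d.
Sum = 47.026 ≈ 47.0 days.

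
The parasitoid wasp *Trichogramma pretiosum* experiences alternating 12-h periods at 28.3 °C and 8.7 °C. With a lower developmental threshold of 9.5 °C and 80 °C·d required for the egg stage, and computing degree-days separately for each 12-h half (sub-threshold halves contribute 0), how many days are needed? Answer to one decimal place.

8.5 days

Day half: max(0, 28.3 − 9.5) × 0.5 = 18.8 × 0.5 = 9.40 DD.
Night half: max(0, 8.7 − 9.5) × 0.5 = 0.0 × 0.5 = 0.00 DD.
Per 24 h: 9.40 DD/day.
Duration = 80 / 9.40 = 8.511 ≈ 8.5 days.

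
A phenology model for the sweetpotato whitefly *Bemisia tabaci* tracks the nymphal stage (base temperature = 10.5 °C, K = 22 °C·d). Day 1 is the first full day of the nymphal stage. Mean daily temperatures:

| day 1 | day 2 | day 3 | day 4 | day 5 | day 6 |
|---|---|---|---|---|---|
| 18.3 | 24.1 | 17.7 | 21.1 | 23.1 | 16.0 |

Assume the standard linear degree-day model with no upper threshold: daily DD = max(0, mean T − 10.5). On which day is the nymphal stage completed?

day 3

Daily DD above 10.5 °C: 7.8, 13.6, 7.2, 10.6, 12.6, 5.5.
Cumulative: 7.8, 21.4, 28.6, 39.2, 51.8, 57.3.
The total first reaches 22 DD on day 3.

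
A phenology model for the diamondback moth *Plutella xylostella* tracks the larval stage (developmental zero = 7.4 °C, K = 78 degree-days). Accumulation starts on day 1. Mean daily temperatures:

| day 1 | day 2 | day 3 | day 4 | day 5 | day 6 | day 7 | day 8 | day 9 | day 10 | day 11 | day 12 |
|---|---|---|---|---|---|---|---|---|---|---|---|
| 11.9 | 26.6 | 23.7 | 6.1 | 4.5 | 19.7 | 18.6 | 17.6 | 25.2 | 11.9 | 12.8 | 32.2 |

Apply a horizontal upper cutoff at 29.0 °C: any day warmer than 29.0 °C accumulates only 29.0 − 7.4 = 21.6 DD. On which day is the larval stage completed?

day 9

Daily DD above 7.4 °C (capped at 21.6): 4.5, 19.2, 16.3, 0.0, 0.0, 12.3, 11.2, 10.2, 17.8, 4.5, 5.4, 21.6.
Cumulative: 4.5, 23.7, 40.0, 40.0, 40.0, 52.3, 63.5, 73.7, 91.5, 96.0, 101.4, 123.0.
The total first reaches 78 DD on day 9.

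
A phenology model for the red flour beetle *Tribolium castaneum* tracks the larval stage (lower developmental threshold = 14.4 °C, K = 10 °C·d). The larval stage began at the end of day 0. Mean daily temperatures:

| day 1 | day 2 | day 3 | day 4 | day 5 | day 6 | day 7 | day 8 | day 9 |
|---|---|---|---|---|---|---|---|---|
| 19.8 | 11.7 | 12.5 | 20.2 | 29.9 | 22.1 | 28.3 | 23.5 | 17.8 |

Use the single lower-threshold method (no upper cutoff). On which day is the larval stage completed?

day 4

Daily DD above 14.4 °C: 5.4, 0.0, 0.0, 5.8, 15.5, 7.7, 13.9, 9.1, 3.4.
Cumulative: 5.4, 5.4, 5.4, 11.2, 26.7, 34.4, 48.3, 57.4, 60.8.
The total first reaches 10 DD on day 4.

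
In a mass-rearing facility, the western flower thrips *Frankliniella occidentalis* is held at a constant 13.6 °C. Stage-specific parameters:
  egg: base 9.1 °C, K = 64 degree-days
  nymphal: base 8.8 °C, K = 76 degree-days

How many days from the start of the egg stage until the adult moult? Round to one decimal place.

egg: 64 / (13.6 − 9.1) = 64 / 4.5 = 14.222 d.
nymphal: 76 / (13.6 − 8.8) = 76 / 4.8 = 15.833 d.
Sum = 30.056 ≈ 30.1 days.

30.1 days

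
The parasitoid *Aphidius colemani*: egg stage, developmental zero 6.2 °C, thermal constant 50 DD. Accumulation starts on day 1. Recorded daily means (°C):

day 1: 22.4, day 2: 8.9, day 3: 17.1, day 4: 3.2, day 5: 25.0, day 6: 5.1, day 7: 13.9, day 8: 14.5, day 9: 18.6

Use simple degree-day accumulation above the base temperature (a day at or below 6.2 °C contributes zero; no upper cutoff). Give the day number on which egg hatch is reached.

day 7

Daily DD above 6.2 °C: 16.2, 2.7, 10.9, 0.0, 18.8, 0.0, 7.7, 8.3, 12.4.
Cumulative: 16.2, 18.9, 29.8, 29.8, 48.6, 48.6, 56.3, 64.6, 77.0.
The total first reaches 50 DD on day 7.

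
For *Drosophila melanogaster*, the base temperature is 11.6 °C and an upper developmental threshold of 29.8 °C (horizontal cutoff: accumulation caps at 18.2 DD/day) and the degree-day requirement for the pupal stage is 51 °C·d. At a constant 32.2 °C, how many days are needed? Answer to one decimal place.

Temperature 32.2 °C exceeds the upper threshold, so daily accumulation caps at 29.8 − 11.6 = 18.2 DD/day.
Duration = 51 / 18.2 = 2.802 ≈ 2.8 days.

2.8 days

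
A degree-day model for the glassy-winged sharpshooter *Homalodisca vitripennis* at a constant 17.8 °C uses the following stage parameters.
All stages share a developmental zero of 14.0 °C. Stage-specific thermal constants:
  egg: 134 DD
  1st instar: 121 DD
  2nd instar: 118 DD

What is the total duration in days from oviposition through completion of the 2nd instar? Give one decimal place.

Daily accumulation at 17.8 °C = 17.8 − 14.0 = 3.8 DD/day.
Total K = 134 + 121 + 118 = 373 DD.
Total duration = 373 / 3.8 = 98.158 ≈ 98.2 days.

98.2 days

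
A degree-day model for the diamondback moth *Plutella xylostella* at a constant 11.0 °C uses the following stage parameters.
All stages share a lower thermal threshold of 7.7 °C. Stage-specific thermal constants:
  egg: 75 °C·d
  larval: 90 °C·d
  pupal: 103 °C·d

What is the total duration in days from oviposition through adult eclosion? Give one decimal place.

Daily accumulation at 11.0 °C = 11.0 − 7.7 = 3.3 DD/day.
Total K = 75 + 90 + 103 = 268 DD.
Total duration = 268 / 3.3 = 81.212 ≈ 81.2 days.

81.2 days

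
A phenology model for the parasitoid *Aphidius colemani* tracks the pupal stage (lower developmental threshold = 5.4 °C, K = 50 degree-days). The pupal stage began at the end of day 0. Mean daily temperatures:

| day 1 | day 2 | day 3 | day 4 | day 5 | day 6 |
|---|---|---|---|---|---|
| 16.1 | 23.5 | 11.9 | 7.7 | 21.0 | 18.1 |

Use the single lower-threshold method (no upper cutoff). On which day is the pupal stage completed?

day 5

Daily DD above 5.4 °C: 10.7, 18.1, 6.5, 2.3, 15.6, 12.7.
Cumulative: 10.7, 28.8, 35.3, 37.6, 53.2, 65.9.
The total first reaches 50 DD on day 5.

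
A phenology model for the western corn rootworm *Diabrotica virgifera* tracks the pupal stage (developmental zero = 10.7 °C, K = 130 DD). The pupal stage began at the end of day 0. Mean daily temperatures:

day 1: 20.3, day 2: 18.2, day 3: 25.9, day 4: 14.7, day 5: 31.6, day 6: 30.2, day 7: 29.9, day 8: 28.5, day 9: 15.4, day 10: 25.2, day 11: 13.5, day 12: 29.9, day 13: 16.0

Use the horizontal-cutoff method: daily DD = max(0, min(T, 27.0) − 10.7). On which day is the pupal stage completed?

Daily DD above 10.7 °C (capped at 16.3): 9.6, 7.5, 15.2, 4.0, 16.3, 16.3, 16.3, 16.3, 4.7, 14.5, 2.8, 16.3, 5.3.
Cumulative: 9.6, 17.1, 32.3, 36.3, 52.6, 68.9, 85.2, 101.5, 106.2, 120.7, 123.5, 139.8, 145.1.
The total first reaches 130 DD on day 12.

day 12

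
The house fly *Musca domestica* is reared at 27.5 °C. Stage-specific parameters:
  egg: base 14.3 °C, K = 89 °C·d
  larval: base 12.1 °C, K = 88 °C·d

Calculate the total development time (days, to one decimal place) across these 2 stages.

egg: 89 / (27.5 − 14.3) = 89 / 13.2 = 6.742 d.
larval: 88 / (27.5 − 12.1) = 88 / 15.4 = 5.714 d.
Sum = 12.457 ≈ 12.5 days.

12.5 days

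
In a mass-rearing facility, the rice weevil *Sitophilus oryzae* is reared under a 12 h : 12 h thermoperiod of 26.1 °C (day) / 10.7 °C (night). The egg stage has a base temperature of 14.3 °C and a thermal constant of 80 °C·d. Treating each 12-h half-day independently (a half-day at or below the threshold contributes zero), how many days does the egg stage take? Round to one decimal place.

13.6 days

Day half: max(0, 26.1 − 14.3) × 0.5 = 11.8 × 0.5 = 5.90 DD.
Night half: max(0, 10.7 − 14.3) × 0.5 = 0.0 × 0.5 = 0.00 DD.
Per 24 h: 5.90 DD/day.
Duration = 80 / 5.90 = 13.559 ≈ 13.6 days.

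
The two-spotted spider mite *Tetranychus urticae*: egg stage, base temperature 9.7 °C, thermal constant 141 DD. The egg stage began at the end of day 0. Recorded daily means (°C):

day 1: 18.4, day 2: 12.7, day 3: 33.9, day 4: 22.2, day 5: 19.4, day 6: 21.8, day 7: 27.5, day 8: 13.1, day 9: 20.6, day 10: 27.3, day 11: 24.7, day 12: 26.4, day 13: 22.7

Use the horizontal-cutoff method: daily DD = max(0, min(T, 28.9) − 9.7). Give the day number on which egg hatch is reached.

day 12

Daily DD above 9.7 °C (capped at 19.2): 8.7, 3.0, 19.2, 12.5, 9.7, 12.1, 17.8, 3.4, 10.9, 17.6, 15.0, 16.7, 13.0.
Cumulative: 8.7, 11.7, 30.9, 43.4, 53.1, 65.2, 83.0, 86.4, 97.3, 114.9, 129.9, 146.6, 159.6.
The total first reaches 141 DD on day 12.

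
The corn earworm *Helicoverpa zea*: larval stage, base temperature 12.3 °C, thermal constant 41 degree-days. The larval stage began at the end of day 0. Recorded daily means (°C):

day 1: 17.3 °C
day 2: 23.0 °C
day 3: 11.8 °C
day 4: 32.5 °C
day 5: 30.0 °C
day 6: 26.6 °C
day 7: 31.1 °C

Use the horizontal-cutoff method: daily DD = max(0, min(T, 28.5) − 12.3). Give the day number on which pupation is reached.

Daily DD above 12.3 °C (capped at 16.2): 5.0, 10.7, 0.0, 16.2, 16.2, 14.3, 16.2.
Cumulative: 5.0, 15.7, 15.7, 31.9, 48.1, 62.4, 78.6.
The total first reaches 41 DD on day 5.

day 5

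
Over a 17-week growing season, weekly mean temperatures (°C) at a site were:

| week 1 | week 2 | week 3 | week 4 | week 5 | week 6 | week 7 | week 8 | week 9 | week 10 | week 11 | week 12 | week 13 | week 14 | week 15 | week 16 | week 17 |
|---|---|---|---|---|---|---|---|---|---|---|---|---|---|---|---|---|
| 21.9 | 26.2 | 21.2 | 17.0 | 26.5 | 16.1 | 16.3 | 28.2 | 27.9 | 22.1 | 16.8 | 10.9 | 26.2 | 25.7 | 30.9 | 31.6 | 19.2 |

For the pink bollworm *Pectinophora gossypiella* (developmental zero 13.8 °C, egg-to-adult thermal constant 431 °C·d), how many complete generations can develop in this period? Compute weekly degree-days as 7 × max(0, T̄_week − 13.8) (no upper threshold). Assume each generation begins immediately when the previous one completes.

Weekly DD (7 × max(0, T̄ − 13.8)): 56.7, 86.8, 51.8, 22.4, 88.9, 16.1, 17.5, 100.8, 98.7, 58.1, 21.0, 0.0, 86.8, 83.3, 119.7, 124.6, 37.8.
Season total = 1071.0 DD.
Complete generations = ⌊1071.0 / 431⌋ = 2.

2 generations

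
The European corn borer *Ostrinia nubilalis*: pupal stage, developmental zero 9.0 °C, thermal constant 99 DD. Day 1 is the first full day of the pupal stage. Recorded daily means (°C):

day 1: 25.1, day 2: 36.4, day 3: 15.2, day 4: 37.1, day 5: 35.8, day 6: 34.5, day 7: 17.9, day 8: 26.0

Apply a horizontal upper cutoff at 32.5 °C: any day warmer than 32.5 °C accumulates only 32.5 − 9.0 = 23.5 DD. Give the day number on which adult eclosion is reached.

day 6

Daily DD above 9.0 °C (capped at 23.5): 16.1, 23.5, 6.2, 23.5, 23.5, 23.5, 8.9, 17.0.
Cumulative: 16.1, 39.6, 45.8, 69.3, 92.8, 116.3, 125.2, 142.2.
The total first reaches 99 DD on day 6.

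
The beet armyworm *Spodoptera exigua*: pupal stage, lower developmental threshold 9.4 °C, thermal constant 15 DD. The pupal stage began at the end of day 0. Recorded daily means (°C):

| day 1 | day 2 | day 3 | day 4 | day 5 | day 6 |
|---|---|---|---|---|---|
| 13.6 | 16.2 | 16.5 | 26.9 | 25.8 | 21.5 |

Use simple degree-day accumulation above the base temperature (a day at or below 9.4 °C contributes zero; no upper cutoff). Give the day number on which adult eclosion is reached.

day 3

Daily DD above 9.4 °C: 4.2, 6.8, 7.1, 17.5, 16.4, 12.1.
Cumulative: 4.2, 11.0, 18.1, 35.6, 52.0, 64.1.
The total first reaches 15 DD on day 3.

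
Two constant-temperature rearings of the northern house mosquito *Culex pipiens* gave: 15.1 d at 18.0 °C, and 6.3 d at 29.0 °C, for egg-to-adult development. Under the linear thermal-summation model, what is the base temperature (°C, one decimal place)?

10.1 °C

Equal thermal constants: D₁(T₁ − T_b) = D₂(T₂ − T_b).
15.1·(18.0 − T_b) = 6.3·(29.0 − T_b)
T_b = (15.1·18.0 − 6.3·29.0) / (15.1 − 6.3) = 89.10 / 8.8 = 10.125 °C ≈ 10.1 °C.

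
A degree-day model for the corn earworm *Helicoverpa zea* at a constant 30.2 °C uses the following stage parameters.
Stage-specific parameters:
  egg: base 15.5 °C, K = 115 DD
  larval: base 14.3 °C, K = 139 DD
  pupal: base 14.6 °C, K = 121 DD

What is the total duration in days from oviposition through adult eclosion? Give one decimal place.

egg: 115 / (30.2 − 15.5) = 115 / 14.7 = 7.823 d.
larval: 139 / (30.2 − 14.3) = 139 / 15.9 = 8.742 d.
pupal: 121 / (30.2 − 14.6) = 121 / 15.6 = 7.756 d.
Sum = 24.322 ≈ 24.3 days.

24.3 days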